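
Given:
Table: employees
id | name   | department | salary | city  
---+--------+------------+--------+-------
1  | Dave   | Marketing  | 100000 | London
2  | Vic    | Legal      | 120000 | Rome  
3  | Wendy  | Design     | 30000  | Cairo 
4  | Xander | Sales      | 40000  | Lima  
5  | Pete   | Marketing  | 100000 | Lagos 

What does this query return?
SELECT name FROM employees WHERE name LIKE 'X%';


LIKE 'X%' matches names starting with 'X'
Matching: 1

1 rows:
Xander


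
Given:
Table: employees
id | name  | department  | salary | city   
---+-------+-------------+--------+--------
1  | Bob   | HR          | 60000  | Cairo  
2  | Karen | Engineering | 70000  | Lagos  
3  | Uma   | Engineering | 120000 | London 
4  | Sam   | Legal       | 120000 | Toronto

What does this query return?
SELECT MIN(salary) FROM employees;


Salaries: 60000, 70000, 120000, 120000
MIN = 60000

60000


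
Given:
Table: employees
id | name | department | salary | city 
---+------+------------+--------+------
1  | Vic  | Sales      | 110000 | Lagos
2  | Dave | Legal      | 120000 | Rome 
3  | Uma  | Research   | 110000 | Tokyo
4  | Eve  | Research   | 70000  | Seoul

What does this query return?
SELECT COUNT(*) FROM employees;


COUNT(*) counts all rows

4


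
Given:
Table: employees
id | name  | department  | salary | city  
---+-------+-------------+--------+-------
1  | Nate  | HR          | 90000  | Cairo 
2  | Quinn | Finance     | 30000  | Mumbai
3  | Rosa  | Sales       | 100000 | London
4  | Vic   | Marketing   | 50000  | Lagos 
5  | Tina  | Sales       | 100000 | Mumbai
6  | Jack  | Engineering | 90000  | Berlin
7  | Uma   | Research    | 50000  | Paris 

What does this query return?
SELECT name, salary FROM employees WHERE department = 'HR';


Filtering: department = 'HR'
Matching rows: 1

1 rows:
Nate, 90000


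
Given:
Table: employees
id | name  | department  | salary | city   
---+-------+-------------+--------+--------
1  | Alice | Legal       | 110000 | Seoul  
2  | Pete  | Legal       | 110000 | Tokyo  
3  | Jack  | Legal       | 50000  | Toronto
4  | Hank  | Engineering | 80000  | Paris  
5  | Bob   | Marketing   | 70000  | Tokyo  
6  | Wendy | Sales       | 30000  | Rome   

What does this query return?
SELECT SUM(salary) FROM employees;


SUM(salary) = 110000 + 110000 + 50000 + 80000 + 70000 + 30000 = 450000

450000


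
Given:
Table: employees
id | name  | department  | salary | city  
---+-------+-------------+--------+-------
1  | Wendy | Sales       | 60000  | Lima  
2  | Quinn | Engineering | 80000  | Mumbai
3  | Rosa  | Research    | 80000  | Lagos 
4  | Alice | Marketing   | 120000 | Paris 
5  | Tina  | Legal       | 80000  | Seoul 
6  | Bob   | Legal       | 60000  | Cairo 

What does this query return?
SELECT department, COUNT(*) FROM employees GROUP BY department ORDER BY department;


Assigning each row to its department group:
  Wendy -> Sales
  Quinn -> Engineering
  Rosa -> Research
  Alice -> Marketing
  Tina -> Legal
  Bob -> Legal


5 groups:
Engineering, 1
Legal, 2
Marketing, 1
Research, 1
Sales, 1


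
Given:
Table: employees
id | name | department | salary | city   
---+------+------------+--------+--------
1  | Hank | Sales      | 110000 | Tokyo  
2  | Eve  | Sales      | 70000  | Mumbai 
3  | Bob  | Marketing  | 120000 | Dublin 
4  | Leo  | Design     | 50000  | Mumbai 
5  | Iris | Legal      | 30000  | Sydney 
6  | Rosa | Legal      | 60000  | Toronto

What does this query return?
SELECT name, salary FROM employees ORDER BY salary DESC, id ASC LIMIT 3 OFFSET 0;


Sort by salary DESC (id ASC tiebreak), then skip 0 and take 3
Rows 1 through 3

3 rows:
Bob, 120000
Hank, 110000
Eve, 70000


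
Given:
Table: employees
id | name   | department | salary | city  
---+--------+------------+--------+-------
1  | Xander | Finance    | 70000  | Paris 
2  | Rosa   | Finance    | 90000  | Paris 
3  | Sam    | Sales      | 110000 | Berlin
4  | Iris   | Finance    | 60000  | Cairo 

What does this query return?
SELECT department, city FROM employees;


Projecting columns: department, city

4 rows:
Finance, Paris
Finance, Paris
Sales, Berlin
Finance, Cairo


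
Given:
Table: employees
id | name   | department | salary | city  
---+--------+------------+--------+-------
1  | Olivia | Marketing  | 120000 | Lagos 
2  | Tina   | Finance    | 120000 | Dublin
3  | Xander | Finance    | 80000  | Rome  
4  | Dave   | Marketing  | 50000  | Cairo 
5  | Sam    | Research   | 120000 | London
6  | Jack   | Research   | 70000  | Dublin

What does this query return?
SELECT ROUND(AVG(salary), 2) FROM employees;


SUM(salary) = 560000
COUNT = 6
ROUND(AVG, 2) = ROUND(560000 / 6, 2) = 93333.33

93333.33


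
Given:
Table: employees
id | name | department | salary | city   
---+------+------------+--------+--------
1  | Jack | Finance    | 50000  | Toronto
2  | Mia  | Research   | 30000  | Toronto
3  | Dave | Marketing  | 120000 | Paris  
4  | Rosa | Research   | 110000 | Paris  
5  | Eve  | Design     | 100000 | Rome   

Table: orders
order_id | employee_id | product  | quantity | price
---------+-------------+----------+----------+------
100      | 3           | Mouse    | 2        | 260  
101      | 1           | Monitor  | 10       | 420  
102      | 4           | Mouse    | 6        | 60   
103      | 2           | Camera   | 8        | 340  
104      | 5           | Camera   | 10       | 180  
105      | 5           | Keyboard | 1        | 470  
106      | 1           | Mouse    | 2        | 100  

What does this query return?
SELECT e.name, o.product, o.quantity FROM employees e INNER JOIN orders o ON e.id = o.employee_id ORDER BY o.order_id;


Joining employees.id = orders.employee_id:
  employee Dave (id=3) -> order Mouse
  employee Jack (id=1) -> order Monitor
  employee Rosa (id=4) -> order Mouse
  employee Mia (id=2) -> order Camera
  employee Eve (id=5) -> order Camera
  employee Eve (id=5) -> order Keyboard
  employee Jack (id=1) -> order Mouse


7 rows:
Dave, Mouse, 2
Jack, Monitor, 10
Rosa, Mouse, 6
Mia, Camera, 8
Eve, Camera, 10
Eve, Keyboard, 1
Jack, Mouse, 2


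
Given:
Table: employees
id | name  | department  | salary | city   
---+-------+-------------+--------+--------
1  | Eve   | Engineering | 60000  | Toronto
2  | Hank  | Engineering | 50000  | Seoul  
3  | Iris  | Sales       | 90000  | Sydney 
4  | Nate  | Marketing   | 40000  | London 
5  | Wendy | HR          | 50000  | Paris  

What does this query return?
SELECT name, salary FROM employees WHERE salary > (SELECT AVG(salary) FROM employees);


Subquery: AVG(salary) = 58000.0
Filtering: salary > 58000.0
  Eve (60000) -> MATCH
  Iris (90000) -> MATCH


2 rows:
Eve, 60000
Iris, 90000


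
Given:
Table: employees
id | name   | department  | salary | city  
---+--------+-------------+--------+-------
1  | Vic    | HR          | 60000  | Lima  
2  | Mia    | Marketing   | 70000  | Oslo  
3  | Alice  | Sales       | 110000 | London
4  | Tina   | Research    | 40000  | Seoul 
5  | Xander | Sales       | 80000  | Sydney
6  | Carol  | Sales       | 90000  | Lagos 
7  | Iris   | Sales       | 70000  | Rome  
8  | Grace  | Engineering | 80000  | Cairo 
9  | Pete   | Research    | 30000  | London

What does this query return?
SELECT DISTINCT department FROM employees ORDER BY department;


All 'department' values (row order): HR, Marketing, Sales, Research, Sales, Sales, Sales, Engineering, Research
Removing duplicates leaves 5 unique value(s).

5 values:
Engineering
HR
Marketing
Research
Sales


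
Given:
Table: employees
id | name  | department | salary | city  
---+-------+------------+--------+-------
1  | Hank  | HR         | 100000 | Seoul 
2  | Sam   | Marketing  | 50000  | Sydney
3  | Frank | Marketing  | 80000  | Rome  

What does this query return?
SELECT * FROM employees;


SELECT * returns all 3 rows with all columns

3 rows:
1, Hank, HR, 100000, Seoul
2, Sam, Marketing, 50000, Sydney
3, Frank, Marketing, 80000, Rome


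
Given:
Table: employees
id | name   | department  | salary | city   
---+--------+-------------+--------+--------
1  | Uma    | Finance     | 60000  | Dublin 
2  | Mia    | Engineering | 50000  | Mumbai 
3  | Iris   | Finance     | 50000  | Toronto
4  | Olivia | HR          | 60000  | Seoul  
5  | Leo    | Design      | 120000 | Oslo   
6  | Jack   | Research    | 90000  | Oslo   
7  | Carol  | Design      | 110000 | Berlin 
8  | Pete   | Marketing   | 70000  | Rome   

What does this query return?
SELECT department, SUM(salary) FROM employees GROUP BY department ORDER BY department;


Summing salary within each department:
  Design: 120000 + 110000 = 230000
  Engineering: 50000 = 50000
  Finance: 60000 + 50000 = 110000
  HR: 60000 = 60000
  Marketing: 70000 = 70000
  Research: 90000 = 90000


6 groups:
Design, 230000
Engineering, 50000
Finance, 110000
HR, 60000
Marketing, 70000
Research, 90000


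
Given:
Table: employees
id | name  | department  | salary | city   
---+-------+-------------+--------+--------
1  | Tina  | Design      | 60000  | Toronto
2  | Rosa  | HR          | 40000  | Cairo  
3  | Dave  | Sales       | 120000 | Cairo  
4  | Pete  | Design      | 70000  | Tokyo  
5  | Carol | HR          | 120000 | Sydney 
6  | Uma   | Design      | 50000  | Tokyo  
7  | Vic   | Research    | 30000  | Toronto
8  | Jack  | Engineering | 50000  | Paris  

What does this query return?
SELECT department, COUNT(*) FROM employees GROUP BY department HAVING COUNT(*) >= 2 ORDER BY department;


Groups with count >= 2:
  Design: 3 -> PASS
  HR: 2 -> PASS
  Engineering: 1 -> filtered out
  Research: 1 -> filtered out
  Sales: 1 -> filtered out


2 groups:
Design, 3
HR, 2


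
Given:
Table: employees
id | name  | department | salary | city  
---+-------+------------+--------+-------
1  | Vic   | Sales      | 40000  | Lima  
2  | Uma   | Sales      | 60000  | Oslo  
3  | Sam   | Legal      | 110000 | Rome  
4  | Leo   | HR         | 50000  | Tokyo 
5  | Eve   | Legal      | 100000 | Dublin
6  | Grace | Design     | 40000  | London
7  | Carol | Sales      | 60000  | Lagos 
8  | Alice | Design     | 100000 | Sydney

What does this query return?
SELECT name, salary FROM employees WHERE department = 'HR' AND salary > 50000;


Filtering: department = 'HR' AND salary > 50000
Matching: 0 rows

Empty result set (0 rows)


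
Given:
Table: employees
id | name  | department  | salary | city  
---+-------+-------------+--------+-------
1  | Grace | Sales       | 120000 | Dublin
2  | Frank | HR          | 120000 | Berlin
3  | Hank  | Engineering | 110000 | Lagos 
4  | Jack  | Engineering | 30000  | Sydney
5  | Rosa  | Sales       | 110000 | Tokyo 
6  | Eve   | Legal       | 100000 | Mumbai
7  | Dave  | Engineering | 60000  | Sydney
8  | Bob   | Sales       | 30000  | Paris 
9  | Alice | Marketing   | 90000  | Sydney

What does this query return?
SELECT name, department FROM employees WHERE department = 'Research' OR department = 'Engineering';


Filtering: department = 'Research' OR 'Engineering'
Matching: 3 rows

3 rows:
Hank, Engineering
Jack, Engineering
Dave, Engineering


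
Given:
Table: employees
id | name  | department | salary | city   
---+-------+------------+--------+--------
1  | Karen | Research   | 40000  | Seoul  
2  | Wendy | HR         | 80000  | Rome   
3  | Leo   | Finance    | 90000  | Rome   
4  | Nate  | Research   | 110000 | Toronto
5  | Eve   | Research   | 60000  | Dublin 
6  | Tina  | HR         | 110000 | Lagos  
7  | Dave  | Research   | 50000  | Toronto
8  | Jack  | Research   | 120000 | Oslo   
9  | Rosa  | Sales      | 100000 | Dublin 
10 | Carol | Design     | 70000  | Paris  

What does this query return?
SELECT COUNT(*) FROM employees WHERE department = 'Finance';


Counting rows where department = 'Finance'
  Leo -> MATCH


1


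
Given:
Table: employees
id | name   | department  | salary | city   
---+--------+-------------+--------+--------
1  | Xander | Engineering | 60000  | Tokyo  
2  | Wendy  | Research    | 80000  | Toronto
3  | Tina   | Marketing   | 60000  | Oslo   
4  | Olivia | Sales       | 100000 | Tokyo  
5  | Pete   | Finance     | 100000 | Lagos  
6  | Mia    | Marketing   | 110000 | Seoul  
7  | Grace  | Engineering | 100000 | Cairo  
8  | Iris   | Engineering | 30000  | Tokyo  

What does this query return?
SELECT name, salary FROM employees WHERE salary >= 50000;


Filtering: salary >= 50000
Matching: 7 rows

7 rows:
Xander, 60000
Wendy, 80000
Tina, 60000
Olivia, 100000
Pete, 100000
Mia, 110000
Grace, 100000


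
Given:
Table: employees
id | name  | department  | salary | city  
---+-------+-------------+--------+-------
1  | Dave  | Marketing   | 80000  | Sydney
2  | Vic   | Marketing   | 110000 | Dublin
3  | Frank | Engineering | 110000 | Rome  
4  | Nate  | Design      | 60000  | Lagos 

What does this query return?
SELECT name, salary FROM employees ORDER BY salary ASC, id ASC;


Sorting by salary ASC, then id ASC for ties

4 rows:
Nate, 60000
Dave, 80000
Vic, 110000
Frank, 110000


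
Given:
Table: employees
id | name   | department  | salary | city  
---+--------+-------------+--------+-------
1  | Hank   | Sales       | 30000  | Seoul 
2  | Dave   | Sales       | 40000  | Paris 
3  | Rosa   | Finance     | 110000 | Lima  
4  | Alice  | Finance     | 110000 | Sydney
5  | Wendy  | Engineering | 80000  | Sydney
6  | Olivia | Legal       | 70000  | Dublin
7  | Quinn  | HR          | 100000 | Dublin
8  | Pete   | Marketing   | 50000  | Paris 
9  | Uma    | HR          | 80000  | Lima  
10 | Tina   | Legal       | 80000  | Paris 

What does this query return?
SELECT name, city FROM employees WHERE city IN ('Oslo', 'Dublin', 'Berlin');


Filtering: city IN ('Oslo', 'Dublin', 'Berlin')
Matching: 2 rows

2 rows:
Olivia, Dublin
Quinn, Dublin


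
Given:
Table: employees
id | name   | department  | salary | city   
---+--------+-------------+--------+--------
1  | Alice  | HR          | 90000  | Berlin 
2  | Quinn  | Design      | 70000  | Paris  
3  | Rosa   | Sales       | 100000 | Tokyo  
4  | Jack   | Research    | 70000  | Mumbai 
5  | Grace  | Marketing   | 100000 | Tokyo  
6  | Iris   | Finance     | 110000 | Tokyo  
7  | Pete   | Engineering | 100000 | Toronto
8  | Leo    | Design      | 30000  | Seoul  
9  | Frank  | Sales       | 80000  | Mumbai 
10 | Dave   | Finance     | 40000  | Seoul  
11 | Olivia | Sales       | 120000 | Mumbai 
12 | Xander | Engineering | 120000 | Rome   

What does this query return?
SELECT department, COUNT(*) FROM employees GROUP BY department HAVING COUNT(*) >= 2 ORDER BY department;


Groups with count >= 2:
  Design: 2 -> PASS
  Engineering: 2 -> PASS
  Finance: 2 -> PASS
  Sales: 3 -> PASS
  HR: 1 -> filtered out
  Marketing: 1 -> filtered out
  Research: 1 -> filtered out


4 groups:
Design, 2
Engineering, 2
Finance, 2
Sales, 3


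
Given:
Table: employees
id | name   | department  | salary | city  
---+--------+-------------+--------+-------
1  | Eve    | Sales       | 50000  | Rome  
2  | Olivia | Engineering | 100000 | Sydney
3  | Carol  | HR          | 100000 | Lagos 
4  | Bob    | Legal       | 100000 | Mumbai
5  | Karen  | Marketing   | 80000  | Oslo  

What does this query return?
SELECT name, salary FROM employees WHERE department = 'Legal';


Filtering: department = 'Legal'
Matching rows: 1

1 rows:
Bob, 100000


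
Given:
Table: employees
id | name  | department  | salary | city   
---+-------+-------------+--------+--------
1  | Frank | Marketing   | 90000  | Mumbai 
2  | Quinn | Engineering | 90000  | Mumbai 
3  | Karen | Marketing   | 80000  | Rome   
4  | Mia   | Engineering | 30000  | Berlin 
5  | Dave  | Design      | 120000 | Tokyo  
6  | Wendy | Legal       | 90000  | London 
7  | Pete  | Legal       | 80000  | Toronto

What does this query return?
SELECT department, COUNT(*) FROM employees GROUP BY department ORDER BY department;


Assigning each row to its department group:
  Frank -> Marketing
  Quinn -> Engineering
  Karen -> Marketing
  Mia -> Engineering
  Dave -> Design
  Wendy -> Legal
  Pete -> Legal


4 groups:
Design, 1
Engineering, 2
Legal, 2
Marketing, 2


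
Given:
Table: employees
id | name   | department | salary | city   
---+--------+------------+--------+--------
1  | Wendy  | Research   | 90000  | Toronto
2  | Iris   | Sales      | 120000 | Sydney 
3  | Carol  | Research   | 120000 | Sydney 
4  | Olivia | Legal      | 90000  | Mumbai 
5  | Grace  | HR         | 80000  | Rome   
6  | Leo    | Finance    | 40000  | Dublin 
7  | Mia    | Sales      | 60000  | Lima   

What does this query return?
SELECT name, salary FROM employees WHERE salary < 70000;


Filtering: salary < 70000
Matching: 2 rows

2 rows:
Leo, 40000
Mia, 60000


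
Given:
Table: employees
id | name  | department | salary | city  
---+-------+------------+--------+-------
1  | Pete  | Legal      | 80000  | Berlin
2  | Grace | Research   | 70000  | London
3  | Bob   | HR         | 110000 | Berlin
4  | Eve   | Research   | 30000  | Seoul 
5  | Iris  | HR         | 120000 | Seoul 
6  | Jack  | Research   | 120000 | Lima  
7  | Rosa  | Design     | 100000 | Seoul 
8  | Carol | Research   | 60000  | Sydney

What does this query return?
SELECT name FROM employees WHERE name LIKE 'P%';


LIKE 'P%' matches names starting with 'P'
Matching: 1

1 rows:
Pete


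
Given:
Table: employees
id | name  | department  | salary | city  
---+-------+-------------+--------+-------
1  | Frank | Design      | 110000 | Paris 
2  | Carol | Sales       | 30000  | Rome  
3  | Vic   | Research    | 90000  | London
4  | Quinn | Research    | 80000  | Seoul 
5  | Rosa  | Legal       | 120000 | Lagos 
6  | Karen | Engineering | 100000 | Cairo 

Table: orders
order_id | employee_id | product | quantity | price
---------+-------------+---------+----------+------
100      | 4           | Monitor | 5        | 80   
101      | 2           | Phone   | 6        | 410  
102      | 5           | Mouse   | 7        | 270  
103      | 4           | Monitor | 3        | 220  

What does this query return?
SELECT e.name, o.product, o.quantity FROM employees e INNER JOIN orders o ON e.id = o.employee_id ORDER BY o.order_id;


Joining employees.id = orders.employee_id:
  employee Quinn (id=4) -> order Monitor
  employee Carol (id=2) -> order Phone
  employee Rosa (id=5) -> order Mouse
  employee Quinn (id=4) -> order Monitor


4 rows:
Quinn, Monitor, 5
Carol, Phone, 6
Rosa, Mouse, 7
Quinn, Monitor, 3


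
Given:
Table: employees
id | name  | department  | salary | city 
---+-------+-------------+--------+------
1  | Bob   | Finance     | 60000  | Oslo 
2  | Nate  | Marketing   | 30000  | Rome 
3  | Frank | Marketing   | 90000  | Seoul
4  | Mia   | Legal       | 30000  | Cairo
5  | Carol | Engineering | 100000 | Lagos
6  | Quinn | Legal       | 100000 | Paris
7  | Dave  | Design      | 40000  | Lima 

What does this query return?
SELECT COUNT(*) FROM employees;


COUNT(*) counts all rows

7


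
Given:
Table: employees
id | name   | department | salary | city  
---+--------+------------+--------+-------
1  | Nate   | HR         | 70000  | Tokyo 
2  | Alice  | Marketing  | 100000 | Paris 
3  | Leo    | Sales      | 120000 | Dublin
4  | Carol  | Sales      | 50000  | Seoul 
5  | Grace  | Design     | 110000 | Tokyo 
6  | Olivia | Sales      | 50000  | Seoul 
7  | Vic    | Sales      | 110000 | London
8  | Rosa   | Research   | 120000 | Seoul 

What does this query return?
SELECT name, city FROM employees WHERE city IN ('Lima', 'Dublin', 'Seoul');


Filtering: city IN ('Lima', 'Dublin', 'Seoul')
Matching: 4 rows

4 rows:
Leo, Dublin
Carol, Seoul
Olivia, Seoul
Rosa, Seoul


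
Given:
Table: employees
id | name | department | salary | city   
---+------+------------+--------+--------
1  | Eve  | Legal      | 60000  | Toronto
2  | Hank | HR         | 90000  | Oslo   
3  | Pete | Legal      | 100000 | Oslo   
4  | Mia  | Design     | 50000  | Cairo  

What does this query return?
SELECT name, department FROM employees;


Projecting columns: name, department

4 rows:
Eve, Legal
Hank, HR
Pete, Legal
Mia, Design


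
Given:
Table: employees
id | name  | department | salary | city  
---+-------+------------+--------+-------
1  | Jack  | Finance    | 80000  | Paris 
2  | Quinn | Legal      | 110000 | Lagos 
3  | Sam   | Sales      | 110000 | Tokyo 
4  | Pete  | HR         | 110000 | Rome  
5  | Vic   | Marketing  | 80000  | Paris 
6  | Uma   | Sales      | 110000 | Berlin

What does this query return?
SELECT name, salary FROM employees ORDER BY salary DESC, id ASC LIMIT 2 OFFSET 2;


Sort by salary DESC (id ASC tiebreak), then skip 2 and take 2
Rows 3 through 4

2 rows:
Pete, 110000
Uma, 110000


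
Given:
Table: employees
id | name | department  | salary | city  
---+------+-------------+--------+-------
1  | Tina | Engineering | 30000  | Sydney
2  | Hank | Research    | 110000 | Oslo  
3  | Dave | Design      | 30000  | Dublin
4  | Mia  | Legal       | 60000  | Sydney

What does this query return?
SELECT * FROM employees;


SELECT * returns all 4 rows with all columns

4 rows:
1, Tina, Engineering, 30000, Sydney
2, Hank, Research, 110000, Oslo
3, Dave, Design, 30000, Dublin
4, Mia, Legal, 60000, Sydney


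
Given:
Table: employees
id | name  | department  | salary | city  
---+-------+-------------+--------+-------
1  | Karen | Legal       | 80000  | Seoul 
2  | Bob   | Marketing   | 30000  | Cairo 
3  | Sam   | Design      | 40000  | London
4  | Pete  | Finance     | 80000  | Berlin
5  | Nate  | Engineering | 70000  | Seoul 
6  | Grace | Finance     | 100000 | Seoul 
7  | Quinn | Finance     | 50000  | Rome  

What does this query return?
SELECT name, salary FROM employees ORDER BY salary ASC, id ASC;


Sorting by salary ASC, then id ASC for ties

7 rows:
Bob, 30000
Sam, 40000
Quinn, 50000
Nate, 70000
Karen, 80000
Pete, 80000
Grace, 100000


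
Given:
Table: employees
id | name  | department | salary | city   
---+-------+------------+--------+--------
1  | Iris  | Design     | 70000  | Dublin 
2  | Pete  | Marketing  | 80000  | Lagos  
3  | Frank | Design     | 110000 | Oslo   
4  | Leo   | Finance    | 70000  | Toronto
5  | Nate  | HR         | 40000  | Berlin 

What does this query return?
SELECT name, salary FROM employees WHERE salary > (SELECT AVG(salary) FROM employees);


Subquery: AVG(salary) = 74000.0
Filtering: salary > 74000.0
  Pete (80000) -> MATCH
  Frank (110000) -> MATCH


2 rows:
Pete, 80000
Frank, 110000


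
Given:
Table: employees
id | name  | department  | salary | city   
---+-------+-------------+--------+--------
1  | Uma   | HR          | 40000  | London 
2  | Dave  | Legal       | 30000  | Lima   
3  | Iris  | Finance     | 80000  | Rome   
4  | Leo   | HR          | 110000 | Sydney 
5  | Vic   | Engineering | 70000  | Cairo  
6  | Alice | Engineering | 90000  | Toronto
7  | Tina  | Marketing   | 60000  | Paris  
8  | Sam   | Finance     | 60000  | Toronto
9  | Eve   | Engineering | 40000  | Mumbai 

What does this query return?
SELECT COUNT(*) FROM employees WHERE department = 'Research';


Counting rows where department = 'Research'


0


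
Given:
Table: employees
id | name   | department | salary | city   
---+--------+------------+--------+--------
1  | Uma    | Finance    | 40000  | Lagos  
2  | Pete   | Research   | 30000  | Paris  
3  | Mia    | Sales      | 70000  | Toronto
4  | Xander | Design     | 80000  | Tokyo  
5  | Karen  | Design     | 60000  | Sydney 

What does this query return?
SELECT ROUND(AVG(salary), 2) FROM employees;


SUM(salary) = 280000
COUNT = 5
ROUND(AVG, 2) = ROUND(280000 / 5, 2) = 56000.0

56000.0


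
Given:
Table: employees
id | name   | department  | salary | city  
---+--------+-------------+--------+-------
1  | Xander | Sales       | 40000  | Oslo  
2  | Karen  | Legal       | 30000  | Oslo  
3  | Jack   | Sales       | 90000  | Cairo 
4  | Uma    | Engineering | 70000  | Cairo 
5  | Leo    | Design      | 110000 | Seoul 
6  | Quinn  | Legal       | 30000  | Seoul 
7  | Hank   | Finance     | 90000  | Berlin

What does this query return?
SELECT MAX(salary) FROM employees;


Salaries: 40000, 30000, 90000, 70000, 110000, 30000, 90000
MAX = 110000

110000


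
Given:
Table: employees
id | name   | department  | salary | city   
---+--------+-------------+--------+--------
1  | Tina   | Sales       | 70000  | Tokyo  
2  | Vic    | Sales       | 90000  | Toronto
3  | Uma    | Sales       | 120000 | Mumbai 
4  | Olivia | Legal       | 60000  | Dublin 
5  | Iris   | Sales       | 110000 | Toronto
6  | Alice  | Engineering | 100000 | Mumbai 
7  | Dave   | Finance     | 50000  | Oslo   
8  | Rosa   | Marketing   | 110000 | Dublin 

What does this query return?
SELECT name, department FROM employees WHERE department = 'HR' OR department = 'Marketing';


Filtering: department = 'HR' OR 'Marketing'
Matching: 1 rows

1 rows:
Rosa, Marketing


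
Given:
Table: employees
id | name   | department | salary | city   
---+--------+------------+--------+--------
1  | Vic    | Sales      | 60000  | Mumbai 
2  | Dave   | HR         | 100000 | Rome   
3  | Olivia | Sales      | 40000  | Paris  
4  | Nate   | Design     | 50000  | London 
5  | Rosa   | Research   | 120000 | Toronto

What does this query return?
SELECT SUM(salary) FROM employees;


SUM(salary) = 60000 + 100000 + 40000 + 50000 + 120000 = 370000

370000


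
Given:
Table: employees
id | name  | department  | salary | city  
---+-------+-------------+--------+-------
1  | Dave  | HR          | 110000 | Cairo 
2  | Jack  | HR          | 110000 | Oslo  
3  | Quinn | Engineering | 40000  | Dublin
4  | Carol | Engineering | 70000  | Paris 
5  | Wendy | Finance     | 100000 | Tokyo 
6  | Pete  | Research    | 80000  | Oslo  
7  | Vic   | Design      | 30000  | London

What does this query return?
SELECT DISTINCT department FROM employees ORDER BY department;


All 'department' values (row order): HR, HR, Engineering, Engineering, Finance, Research, Design
Removing duplicates leaves 5 unique value(s).

5 values:
Design
Engineering
Finance
HR
Research


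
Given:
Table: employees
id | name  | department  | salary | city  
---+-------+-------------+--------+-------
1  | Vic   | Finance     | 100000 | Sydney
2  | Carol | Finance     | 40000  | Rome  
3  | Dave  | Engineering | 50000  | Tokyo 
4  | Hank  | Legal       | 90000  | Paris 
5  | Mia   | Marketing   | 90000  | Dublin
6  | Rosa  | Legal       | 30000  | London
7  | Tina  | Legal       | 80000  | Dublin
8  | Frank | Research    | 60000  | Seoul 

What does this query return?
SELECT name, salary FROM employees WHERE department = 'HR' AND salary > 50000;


Filtering: department = 'HR' AND salary > 50000
Matching: 0 rows

Empty result set (0 rows)


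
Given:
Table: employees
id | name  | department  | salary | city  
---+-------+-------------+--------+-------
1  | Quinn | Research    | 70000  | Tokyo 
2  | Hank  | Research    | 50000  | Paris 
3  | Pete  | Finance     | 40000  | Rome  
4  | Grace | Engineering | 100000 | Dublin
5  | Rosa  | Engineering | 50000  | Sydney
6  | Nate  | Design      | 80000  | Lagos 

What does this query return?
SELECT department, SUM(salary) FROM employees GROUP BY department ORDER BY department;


Summing salary within each department:
  Design: 80000 = 80000
  Engineering: 100000 + 50000 = 150000
  Finance: 40000 = 40000
  Research: 70000 + 50000 = 120000


4 groups:
Design, 80000
Engineering, 150000
Finance, 40000
Research, 120000


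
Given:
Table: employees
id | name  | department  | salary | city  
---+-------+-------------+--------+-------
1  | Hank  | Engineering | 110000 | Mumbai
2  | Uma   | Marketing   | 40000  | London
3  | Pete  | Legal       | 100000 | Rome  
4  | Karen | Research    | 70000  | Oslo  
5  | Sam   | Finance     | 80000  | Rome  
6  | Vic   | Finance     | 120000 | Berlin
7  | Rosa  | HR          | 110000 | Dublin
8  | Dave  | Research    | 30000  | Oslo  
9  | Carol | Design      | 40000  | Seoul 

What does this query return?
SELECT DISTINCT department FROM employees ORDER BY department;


All 'department' values (row order): Engineering, Marketing, Legal, Research, Finance, Finance, HR, Research, Design
Removing duplicates leaves 7 unique value(s).

7 values:
Design
Engineering
Finance
HR
Legal
Marketing
Research


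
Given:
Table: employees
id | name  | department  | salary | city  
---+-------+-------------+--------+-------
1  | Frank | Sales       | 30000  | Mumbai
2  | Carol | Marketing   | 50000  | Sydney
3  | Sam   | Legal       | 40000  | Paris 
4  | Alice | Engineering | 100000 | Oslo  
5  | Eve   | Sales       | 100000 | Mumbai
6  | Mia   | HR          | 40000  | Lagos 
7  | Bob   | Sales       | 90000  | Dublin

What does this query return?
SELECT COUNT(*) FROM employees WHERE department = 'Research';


Counting rows where department = 'Research'


0


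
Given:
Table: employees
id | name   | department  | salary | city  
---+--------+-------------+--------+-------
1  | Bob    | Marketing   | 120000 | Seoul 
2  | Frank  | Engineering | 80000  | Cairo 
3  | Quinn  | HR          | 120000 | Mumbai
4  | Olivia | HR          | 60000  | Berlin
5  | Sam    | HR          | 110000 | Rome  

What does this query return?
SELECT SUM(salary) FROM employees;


SUM(salary) = 120000 + 80000 + 120000 + 60000 + 110000 = 490000

490000


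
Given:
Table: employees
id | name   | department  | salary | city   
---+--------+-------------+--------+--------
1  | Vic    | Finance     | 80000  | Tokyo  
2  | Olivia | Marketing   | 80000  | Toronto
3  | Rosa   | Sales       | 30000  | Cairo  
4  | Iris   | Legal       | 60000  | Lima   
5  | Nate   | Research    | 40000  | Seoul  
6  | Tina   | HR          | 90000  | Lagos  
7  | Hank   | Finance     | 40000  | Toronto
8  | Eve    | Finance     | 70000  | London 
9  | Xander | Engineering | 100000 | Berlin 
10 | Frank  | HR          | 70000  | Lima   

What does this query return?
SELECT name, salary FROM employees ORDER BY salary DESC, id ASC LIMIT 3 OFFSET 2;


Sort by salary DESC (id ASC tiebreak), then skip 2 and take 3
Rows 3 through 5

3 rows:
Vic, 80000
Olivia, 80000
Eve, 70000


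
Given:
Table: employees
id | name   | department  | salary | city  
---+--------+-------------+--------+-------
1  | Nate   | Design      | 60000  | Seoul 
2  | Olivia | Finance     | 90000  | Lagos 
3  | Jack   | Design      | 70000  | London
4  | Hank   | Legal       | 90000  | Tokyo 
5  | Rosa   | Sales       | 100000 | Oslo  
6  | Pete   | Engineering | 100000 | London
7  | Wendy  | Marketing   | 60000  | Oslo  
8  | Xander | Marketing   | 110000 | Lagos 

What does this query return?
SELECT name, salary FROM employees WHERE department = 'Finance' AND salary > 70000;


Filtering: department = 'Finance' AND salary > 70000
Matching: 1 rows

1 rows:
Olivia, 90000


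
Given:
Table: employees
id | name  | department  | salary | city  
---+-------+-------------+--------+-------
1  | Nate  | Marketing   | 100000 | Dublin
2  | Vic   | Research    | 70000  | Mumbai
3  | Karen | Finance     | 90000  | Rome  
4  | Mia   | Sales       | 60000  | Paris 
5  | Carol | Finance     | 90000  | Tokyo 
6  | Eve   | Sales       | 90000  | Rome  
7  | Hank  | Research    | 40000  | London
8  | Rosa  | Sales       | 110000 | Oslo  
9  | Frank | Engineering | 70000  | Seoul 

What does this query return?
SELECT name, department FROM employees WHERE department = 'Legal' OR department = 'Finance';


Filtering: department = 'Legal' OR 'Finance'
Matching: 2 rows

2 rows:
Karen, Finance
Carol, Finance


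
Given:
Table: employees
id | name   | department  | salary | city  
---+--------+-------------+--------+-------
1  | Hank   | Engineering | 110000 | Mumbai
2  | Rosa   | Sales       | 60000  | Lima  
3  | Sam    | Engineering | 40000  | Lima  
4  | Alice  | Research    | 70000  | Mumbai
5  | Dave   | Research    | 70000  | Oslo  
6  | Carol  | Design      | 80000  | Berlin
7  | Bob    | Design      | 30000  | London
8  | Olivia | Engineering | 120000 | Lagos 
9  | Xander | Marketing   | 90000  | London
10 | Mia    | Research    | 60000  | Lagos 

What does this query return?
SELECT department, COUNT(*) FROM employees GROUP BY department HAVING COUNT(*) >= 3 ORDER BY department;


Groups with count >= 3:
  Engineering: 3 -> PASS
  Research: 3 -> PASS
  Design: 2 -> filtered out
  Marketing: 1 -> filtered out
  Sales: 1 -> filtered out


2 groups:
Engineering, 3
Research, 3


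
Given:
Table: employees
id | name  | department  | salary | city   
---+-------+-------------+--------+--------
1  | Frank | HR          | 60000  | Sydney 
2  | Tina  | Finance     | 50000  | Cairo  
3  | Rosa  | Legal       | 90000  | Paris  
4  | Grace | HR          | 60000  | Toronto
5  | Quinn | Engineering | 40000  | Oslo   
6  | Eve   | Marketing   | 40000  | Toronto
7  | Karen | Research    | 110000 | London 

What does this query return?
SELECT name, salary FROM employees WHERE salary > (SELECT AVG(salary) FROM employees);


Subquery: AVG(salary) = 64285.71
Filtering: salary > 64285.71
  Rosa (90000) -> MATCH
  Karen (110000) -> MATCH


2 rows:
Rosa, 90000
Karen, 110000


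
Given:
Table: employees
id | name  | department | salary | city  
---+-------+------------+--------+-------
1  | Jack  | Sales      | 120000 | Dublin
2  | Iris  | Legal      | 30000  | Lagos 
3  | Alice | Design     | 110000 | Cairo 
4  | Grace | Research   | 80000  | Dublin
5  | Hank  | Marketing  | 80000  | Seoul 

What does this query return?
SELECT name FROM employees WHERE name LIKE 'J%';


LIKE 'J%' matches names starting with 'J'
Matching: 1

1 rows:
Jack


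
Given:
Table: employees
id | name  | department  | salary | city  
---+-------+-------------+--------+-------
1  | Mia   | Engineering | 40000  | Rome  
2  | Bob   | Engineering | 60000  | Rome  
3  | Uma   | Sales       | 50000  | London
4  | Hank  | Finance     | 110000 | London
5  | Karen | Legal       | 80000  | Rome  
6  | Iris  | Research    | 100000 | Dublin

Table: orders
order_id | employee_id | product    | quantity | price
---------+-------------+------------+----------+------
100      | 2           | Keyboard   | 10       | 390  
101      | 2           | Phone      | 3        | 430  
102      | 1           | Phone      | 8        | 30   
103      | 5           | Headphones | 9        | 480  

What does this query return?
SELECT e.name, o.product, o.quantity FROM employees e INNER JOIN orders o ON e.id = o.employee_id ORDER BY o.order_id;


Joining employees.id = orders.employee_id:
  employee Bob (id=2) -> order Keyboard
  employee Bob (id=2) -> order Phone
  employee Mia (id=1) -> order Phone
  employee Karen (id=5) -> order Headphones


4 rows:
Bob, Keyboard, 10
Bob, Phone, 3
Mia, Phone, 8
Karen, Headphones, 9


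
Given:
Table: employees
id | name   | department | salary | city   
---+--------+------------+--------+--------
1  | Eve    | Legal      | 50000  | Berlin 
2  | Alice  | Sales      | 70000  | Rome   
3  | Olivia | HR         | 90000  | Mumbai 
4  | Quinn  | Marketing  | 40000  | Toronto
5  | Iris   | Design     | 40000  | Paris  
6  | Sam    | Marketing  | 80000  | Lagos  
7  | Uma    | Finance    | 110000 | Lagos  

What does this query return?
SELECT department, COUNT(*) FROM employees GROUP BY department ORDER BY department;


Assigning each row to its department group:
  Eve -> Legal
  Alice -> Sales
  Olivia -> HR
  Quinn -> Marketing
  Iris -> Design
  Sam -> Marketing
  Uma -> Finance


6 groups:
Design, 1
Finance, 1
HR, 1
Legal, 1
Marketing, 2
Sales, 1


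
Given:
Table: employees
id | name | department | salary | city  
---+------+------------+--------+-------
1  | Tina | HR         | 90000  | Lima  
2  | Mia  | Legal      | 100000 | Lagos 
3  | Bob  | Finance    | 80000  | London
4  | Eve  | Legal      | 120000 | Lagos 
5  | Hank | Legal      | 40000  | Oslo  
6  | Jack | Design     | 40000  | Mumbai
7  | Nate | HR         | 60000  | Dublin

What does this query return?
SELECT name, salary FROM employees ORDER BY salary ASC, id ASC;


Sorting by salary ASC, then id ASC for ties

7 rows:
Hank, 40000
Jack, 40000
Nate, 60000
Bob, 80000
Tina, 90000
Mia, 100000
Eve, 120000


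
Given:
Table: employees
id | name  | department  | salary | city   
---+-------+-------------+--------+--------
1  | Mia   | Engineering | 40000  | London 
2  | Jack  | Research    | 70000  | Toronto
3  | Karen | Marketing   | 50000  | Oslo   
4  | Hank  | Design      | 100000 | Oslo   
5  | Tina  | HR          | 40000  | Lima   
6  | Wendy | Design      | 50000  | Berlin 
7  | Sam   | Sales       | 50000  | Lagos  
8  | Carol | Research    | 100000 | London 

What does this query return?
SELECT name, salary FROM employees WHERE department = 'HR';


Filtering: department = 'HR'
Matching rows: 1

1 rows:
Tina, 40000


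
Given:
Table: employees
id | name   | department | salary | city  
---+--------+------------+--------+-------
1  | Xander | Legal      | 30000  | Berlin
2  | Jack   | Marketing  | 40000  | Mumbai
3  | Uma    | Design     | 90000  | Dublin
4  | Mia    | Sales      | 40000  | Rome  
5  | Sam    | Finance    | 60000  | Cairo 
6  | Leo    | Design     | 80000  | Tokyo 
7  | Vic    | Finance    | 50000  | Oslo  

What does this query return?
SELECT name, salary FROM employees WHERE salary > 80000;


Filtering: salary > 80000
Matching: 1 rows

1 rows:
Uma, 90000


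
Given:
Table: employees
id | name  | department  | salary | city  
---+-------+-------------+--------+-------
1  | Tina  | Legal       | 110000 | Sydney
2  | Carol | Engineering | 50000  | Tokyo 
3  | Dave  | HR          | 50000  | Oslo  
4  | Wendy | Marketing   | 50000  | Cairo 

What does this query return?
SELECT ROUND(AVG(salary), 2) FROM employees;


SUM(salary) = 260000
COUNT = 4
ROUND(AVG, 2) = ROUND(260000 / 4, 2) = 65000.0

65000.0


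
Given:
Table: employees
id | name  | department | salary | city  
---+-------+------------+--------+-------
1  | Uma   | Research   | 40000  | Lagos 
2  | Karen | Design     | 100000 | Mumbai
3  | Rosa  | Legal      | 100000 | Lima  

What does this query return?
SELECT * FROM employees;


SELECT * returns all 3 rows with all columns

3 rows:
1, Uma, Research, 40000, Lagos
2, Karen, Design, 100000, Mumbai
3, Rosa, Legal, 100000, Lima


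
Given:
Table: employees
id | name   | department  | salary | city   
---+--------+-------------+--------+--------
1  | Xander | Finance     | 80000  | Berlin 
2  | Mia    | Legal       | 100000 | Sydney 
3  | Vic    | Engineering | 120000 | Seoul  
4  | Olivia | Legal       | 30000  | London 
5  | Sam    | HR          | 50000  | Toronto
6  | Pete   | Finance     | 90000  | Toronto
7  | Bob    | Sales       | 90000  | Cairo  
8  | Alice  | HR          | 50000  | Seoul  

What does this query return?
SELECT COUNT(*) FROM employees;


COUNT(*) counts all rows

8


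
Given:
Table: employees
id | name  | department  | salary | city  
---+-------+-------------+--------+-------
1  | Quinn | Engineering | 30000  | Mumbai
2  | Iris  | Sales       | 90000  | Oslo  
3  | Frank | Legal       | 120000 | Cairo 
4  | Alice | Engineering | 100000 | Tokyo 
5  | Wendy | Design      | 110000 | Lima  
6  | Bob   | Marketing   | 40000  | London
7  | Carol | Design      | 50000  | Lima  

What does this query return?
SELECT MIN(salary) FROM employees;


Salaries: 30000, 90000, 120000, 100000, 110000, 40000, 50000
MIN = 30000

30000


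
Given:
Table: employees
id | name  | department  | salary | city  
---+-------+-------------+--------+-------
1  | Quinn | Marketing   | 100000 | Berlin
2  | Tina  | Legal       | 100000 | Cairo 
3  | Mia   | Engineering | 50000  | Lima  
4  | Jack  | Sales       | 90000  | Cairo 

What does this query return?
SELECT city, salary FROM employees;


Projecting columns: city, salary

4 rows:
Berlin, 100000
Cairo, 100000
Lima, 50000
Cairo, 90000


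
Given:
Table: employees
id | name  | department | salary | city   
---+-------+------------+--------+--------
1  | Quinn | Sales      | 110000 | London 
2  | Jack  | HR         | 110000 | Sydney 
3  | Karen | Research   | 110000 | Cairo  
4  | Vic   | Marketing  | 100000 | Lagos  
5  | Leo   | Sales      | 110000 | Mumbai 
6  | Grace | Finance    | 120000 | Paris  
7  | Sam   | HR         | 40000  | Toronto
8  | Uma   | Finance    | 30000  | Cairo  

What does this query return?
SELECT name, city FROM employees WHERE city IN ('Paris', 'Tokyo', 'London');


Filtering: city IN ('Paris', 'Tokyo', 'London')
Matching: 2 rows

2 rows:
Quinn, London
Grace, Paris
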